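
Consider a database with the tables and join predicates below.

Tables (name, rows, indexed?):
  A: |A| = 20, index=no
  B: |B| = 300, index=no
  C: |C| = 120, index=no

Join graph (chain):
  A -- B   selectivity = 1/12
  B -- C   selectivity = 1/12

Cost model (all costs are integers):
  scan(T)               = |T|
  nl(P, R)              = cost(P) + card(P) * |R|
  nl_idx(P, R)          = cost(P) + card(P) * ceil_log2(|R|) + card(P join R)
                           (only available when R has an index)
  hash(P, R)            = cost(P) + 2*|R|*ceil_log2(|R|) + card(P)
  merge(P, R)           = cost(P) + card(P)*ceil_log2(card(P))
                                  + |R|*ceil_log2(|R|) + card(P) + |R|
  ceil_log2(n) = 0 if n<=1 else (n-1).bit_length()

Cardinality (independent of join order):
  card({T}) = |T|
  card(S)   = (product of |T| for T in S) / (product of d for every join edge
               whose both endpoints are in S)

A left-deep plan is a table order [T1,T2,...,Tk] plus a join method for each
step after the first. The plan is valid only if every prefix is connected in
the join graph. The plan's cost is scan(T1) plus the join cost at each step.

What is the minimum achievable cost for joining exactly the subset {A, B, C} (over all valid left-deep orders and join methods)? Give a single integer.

2980

Selinger DP over subsets of {A,B,C}:
  {A}: scan cost=20, card=20
  {B}: scan cost=300, card=300
  {C}: scan cost=120, card=120
  {AB}: card=500; try (A,hash)→800, (B,merge)→3140, (A,merge)→3420, (B,hash)→5440, (B,nl)→6020, (A,nl)→6300; best=800 via (A,hash)
  {BC}: card=3000; try (C,hash)→2280, (B,merge)→4080, (C,merge)→4260, (B,hash)→5640, (B,nl)→36120, (C,nl)→36300; best=2280 via (C,hash)
  {ABC}: card=5000; try (C,hash)→2980, (A,hash)→5480, (C,merge)→6760, (A,merge)→41400, (C,nl)→60800, (A,nl)→62280; best=2980 via (C,hash)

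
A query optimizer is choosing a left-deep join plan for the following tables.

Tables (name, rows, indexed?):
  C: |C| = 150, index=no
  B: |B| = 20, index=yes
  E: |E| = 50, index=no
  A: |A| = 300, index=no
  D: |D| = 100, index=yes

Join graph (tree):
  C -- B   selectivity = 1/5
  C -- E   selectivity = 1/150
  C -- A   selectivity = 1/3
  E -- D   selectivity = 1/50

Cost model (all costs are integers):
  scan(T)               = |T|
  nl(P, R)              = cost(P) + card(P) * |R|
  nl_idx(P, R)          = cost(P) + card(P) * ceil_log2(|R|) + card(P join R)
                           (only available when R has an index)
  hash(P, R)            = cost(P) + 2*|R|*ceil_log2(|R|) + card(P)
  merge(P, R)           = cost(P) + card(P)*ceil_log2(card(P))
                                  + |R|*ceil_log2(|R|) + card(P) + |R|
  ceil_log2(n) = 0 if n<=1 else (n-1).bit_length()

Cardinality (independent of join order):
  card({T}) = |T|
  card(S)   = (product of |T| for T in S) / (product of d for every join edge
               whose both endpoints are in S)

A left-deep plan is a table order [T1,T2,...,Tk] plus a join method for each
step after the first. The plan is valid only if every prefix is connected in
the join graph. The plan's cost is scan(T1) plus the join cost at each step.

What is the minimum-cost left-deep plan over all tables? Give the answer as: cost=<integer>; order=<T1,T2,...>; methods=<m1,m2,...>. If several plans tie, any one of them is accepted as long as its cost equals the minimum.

cost=7450; order=C,E,D,B,A; methods=hash,nl_idx,hash,hash

Selinger DP (subsets sized 1..n):
  {C}: scan cost=150, card=150
  {B}: scan cost=20, card=20
  {E}: scan cost=50, card=50
  {A}: scan cost=300, card=300
  {D}: scan cost=100, card=100
  {BC}: card=600; try (B,hash)→500, (C,merge)→1490, (B,nl_idx)→1500, (B,merge)→1620, (C,hash)→2440, (C,nl)→3020 …(+1); best=500 via (B,hash)
  {CE}: card=50; try (E,hash)→900, (C,merge)→1750, (E,merge)→1850, (C,hash)→2500, (C,nl)→7550, (E,nl)→7650; best=900 via (E,hash)
  {AC}: card=15000; try (C,hash)→3000, (A,merge)→4500, (C,merge)→4650, (A,hash)→5700, (A,nl)→45150, (C,nl)→45300; best=3000 via (C,hash)
  {DE}: card=100; try (D,nl_idx)→500, (E,hash)→800, (D,merge)→1200, (E,merge)→1250, (D,hash)→1500, (D,nl)→5050 …(+1); best=500 via (D,nl_idx)
  {BCE}: card=200; try (B,hash)→1150, (B,nl_idx)→1350, (B,merge)→1370, (E,hash)→1700, (B,nl)→1900, (E,merge)→7450 …(+1); best=1150 via (B,hash)
  {ABC}: card=60000; try (A,hash)→6500, (A,merge)→10100, (B,hash)→18200, (B,nl_idx)→138000, (A,nl)→180500, (B,merge)→228120 …(+1); best=6500 via (A,hash)
  {ACE}: card=5000; try (A,merge)→4250, (A,hash)→6350, (A,nl)→15900, (E,hash)→18600, (E,merge)→228350, (E,nl)→753000; best=4250 via (A,merge)
  {CDE}: card=100; try (D,nl_idx)→1350, (D,merge)→2050, (D,hash)→2350, (C,merge)→2650, (C,hash)→3000, (D,nl)→5900 …(+1); best=1350 via (D,nl_idx)
  {ABCE}: card=20000; try (A,merge)→5950, (A,hash)→6750, (B,hash)→9450, (B,nl_idx)→49250, (A,nl)→61150, (E,hash)→67100 …(+4); best=5950 via (A,merge)
  {BCDE}: card=400; try (B,hash)→1650, (B,nl_idx)→2250, (B,merge)→2270, (D,hash)→2750, (D,nl_idx)→2950, (B,nl)→3350 …(+2); best=1650 via (B,hash)
  {ACDE}: card=10000; try (A,merge)→5150, (A,hash)→6850, (D,hash)→10650, (A,nl)→31350, (D,nl_idx)→49250, (D,merge)→75050 …(+1); best=5150 via (A,merge)
  {ABCDE}: card=40000; try (A,hash)→7450, (A,merge)→8650, (B,hash)→15350, (D,hash)→27350, (B,nl_idx)→95150, (A,nl)→121650 …(+5); best=7450 via (A,hash)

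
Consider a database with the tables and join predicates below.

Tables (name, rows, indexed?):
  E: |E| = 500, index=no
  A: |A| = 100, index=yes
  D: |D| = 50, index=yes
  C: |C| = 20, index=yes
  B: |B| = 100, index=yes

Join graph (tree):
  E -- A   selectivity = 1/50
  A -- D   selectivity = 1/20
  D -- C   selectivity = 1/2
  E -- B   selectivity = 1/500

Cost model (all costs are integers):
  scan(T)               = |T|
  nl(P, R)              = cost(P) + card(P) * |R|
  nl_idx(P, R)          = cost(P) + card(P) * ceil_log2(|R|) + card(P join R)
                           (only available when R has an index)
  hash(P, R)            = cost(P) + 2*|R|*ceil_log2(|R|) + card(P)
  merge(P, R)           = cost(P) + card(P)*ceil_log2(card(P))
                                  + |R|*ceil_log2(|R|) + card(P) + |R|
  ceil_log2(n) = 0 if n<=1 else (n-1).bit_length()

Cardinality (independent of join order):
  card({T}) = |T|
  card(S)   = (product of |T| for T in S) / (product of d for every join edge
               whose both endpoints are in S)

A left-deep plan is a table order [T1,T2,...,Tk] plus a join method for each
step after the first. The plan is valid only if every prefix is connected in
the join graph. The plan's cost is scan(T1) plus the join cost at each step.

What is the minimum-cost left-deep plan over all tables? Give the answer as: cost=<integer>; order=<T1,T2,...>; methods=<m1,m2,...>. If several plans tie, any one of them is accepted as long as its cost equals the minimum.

Selinger DP (subsets sized 1..n):
  {E}: scan cost=500, card=500
  {A}: scan cost=100, card=100
  {D}: scan cost=50, card=50
  {C}: scan cost=20, card=20
  {B}: scan cost=100, card=100
  {AE}: card=1000; try (A,hash)→2400, (A,nl_idx)→5000, (E,merge)→5900, (A,merge)→6300, (E,hash)→9200, (E,nl)→50100 …(+1); best=2400 via (A,hash)
  {BE}: card=100; try (B,hash)→2400, (B,nl_idx)→4100, (E,merge)→5900, (B,merge)→6300, (E,hash)→9200, (E,nl)→50100 …(+1); best=2400 via (B,hash)
  {AD}: card=250; try (A,nl_idx)→650, (D,hash)→800, (D,nl_idx)→950, (A,merge)→1200, (D,merge)→1250, (A,hash)→1500 …(+2); best=650 via (A,nl_idx)
  {CD}: card=500; try (C,hash)→300, (D,merge)→490, (C,merge)→520, (D,hash)→640, (D,nl_idx)→640, (C,nl_idx)→800 …(+2); best=300 via (C,hash)
  {ADE}: card=2500; try (D,hash)→4000, (E,merge)→7900, (E,hash)→9900, (D,nl_idx)→10900, (D,merge)→13750, (D,nl)→52400 …(+1); best=4000 via (D,hash)
  {ABE}: card=200; try (A,nl_idx)→3300, (A,hash)→3900, (A,merge)→4000, (B,hash)→4800, (B,nl_idx)→9600, (A,nl)→12400 …(+2); best=3300 via (A,nl_idx)
  {ACD}: card=2500; try (C,hash)→1100, (A,hash)→2200, (C,merge)→3020, (C,nl_idx)→4400, (C,nl)→5650, (A,merge)→6100 …(+2); best=1100 via (C,hash)
  {ACDE}: card=25000; try (C,hash)→6700, (E,hash)→12600, (C,merge)→36620, (E,merge)→38600, (C,nl_idx)→41500, (C,nl)→54000 …(+1); best=6700 via (C,hash)
  {ABDE}: card=500; try (D,hash)→4100, (D,nl_idx)→5000, (D,merge)→5450, (B,hash)→7900, (D,nl)→13300, (B,nl_idx)→22000 …(+2); best=4100 via (D,hash)
  {ABCDE}: card=5000; try (C,hash)→4800, (C,merge)→9220, (C,nl_idx)→11600, (C,nl)→14100, (B,hash)→33100, (B,nl_idx)→186700 …(+2); best=4800 via (C,hash)

cost=4800; order=E,B,A,D,C; methods=hash,nl_idx,hash,hash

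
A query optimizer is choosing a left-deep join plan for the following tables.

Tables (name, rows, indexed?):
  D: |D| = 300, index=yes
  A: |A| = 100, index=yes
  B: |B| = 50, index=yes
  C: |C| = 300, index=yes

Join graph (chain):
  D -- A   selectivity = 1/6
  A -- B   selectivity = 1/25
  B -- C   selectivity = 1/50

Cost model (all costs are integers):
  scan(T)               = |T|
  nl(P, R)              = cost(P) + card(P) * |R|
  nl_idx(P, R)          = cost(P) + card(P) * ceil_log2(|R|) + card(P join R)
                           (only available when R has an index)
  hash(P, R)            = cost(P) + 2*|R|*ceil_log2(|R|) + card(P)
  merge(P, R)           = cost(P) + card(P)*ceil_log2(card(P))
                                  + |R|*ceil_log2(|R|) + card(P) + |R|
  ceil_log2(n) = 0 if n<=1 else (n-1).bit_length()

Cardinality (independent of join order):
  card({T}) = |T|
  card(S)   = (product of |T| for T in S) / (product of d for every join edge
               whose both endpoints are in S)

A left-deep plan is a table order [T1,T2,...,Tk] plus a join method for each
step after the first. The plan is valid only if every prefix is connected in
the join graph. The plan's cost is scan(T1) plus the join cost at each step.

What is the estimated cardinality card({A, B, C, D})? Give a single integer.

Tables in S: A(100), B(50), C(300), D(300)
Edges inside S: D-A(d=6), A-B(d=25), B-C(d=50)
numerator = 100 * 50 * 300 * 300 = 450000000
denominator = 6 * 25 * 50 = 7500
card(S) = 450000000 / 7500 = 60000

60000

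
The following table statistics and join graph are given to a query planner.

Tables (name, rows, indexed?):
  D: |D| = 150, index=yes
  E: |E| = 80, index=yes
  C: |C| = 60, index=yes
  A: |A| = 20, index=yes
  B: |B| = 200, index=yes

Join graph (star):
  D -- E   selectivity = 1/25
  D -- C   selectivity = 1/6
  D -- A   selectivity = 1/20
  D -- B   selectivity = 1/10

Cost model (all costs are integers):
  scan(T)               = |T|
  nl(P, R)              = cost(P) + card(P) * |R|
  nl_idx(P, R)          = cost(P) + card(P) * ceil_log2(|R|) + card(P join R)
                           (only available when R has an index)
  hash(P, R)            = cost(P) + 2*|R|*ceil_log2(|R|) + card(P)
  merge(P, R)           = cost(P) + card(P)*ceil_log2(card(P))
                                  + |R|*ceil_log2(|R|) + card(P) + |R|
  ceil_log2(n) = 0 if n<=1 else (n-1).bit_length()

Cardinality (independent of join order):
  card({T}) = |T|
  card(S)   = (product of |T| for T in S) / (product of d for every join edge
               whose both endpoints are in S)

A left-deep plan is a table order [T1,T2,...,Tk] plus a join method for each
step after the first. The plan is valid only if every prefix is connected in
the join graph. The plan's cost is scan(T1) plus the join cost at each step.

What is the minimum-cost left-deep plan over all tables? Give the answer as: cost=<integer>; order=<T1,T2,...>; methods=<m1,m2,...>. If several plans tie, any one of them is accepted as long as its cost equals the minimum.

cost=10800; order=A,D,E,C,B; methods=nl_idx,hash,hash,hash

Selinger DP (subsets sized 1..n):
  {D}: scan cost=150, card=150
  {E}: scan cost=80, card=80
  {C}: scan cost=60, card=60
  {A}: scan cost=20, card=20
  {B}: scan cost=200, card=200
  {DE}: card=480; try (D,nl_idx)→1200, (E,hash)→1420, (E,nl_idx)→1680, (D,merge)→2070, (E,merge)→2140, (D,hash)→2560 …(+2); best=1200 via (D,nl_idx)
  {CD}: card=1500; try (C,hash)→1020, (D,merge)→1830, (C,merge)→1920, (D,nl_idx)→2040, (D,hash)→2520, (C,nl_idx)→2550 …(+2); best=1020 via (C,hash)
  {AD}: card=150; try (D,nl_idx)→330, (A,hash)→500, (A,nl_idx)→1050, (D,merge)→1490, (A,merge)→1620, (D,hash)→2440 …(+2); best=330 via (D,nl_idx)
  {BD}: card=3000; try (D,hash)→2800, (B,merge)→3300, (D,merge)→3350, (B,hash)→3500, (B,nl_idx)→4350, (D,nl_idx)→4800 …(+2); best=2800 via (D,hash)
  {CDE}: card=4800; try (C,hash)→2400, (E,hash)→3640, (C,merge)→6420, (C,nl_idx)→8880, (E,nl_idx)→16320, (E,merge)→19660 …(+2); best=2400 via (C,hash)
  {ADE}: card=480; try (E,hash)→1600, (E,nl_idx)→1860, (A,hash)→1880, (E,merge)→2320, (A,nl_idx)→4080, (A,merge)→6120 …(+2); best=1600 via (E,hash)
  {BDE}: card=9600; try (B,hash)→4880, (E,hash)→6920, (B,merge)→7800, (B,nl_idx)→14640, (E,nl_idx)→33400, (E,merge)→42440 …(+2); best=4880 via (B,hash)
  {ACD}: card=1500; try (C,hash)→1200, (C,merge)→2100, (A,hash)→2720, (C,nl_idx)→2730, (C,nl)→9330, (A,nl_idx)→10020 …(+2); best=1200 via (C,hash)
  {BCD}: card=30000; try (B,hash)→5720, (C,hash)→6520, (B,merge)→20820, (C,merge)→42220, (B,nl_idx)→43020, (C,nl_idx)→50800 …(+2); best=5720 via (B,hash)
  {ABD}: card=3000; try (B,merge)→3480, (B,hash)→3680, (B,nl_idx)→4530, (A,hash)→6000, (A,nl_idx)→20800, (B,nl)→30330 …(+2); best=3480 via (B,merge)
  {ACDE}: card=4800; try (C,hash)→2800, (E,hash)→3820, (C,merge)→6820, (A,hash)→7400, (C,nl_idx)→9280, (E,nl_idx)→16500 …(+6); best=2800 via (C,hash)
  {BCDE}: card=96000; try (B,hash)→10400, (C,hash)→15200, (E,hash)→36840, (B,merge)→71400, (B,nl_idx)→136800, (C,merge)→149300 …(+6); best=10400 via (B,hash)
  {ABDE}: card=9600; try (B,hash)→5280, (E,hash)→7600, (B,merge)→8200, (A,hash)→14680, (B,nl_idx)→15040, (E,nl_idx)→34080 …(+6); best=5280 via (B,hash)
  {ABCD}: card=30000; try (B,hash)→5900, (C,hash)→7200, (B,merge)→21000, (A,hash)→35920, (C,merge)→42900, (B,nl_idx)→43200 …(+6); best=5900 via (B,hash)
  {ABCDE}: card=96000; try (B,hash)→10800, (C,hash)→15600, (E,hash)→37020, (B,merge)→71800, (A,hash)→106600, (B,nl_idx)→137200 …(+10); best=10800 via (B,hash)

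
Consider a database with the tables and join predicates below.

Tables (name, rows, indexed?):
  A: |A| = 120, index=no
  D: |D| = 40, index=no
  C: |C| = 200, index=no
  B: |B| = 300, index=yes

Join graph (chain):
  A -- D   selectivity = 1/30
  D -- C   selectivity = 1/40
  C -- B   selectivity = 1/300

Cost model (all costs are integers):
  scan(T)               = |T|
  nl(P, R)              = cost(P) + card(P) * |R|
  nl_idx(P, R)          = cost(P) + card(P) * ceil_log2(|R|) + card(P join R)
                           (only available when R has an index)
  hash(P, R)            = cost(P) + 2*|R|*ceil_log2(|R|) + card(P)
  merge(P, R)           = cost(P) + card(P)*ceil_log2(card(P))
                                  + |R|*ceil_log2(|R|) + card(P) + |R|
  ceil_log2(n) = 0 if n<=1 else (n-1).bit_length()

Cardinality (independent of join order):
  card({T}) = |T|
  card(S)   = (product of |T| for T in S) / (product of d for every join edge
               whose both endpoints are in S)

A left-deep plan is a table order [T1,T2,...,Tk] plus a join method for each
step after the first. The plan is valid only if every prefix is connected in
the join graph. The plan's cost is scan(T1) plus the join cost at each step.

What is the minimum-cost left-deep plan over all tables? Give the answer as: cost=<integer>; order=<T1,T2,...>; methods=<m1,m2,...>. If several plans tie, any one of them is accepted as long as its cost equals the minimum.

Selinger DP (subsets sized 1..n):
  {A}: scan cost=120, card=120
  {D}: scan cost=40, card=40
  {C}: scan cost=200, card=200
  {B}: scan cost=300, card=300
  {AD}: card=160; try (D,hash)→720, (A,merge)→1280, (D,merge)→1360, (A,hash)→1760, (A,nl)→4840, (D,nl)→4920; best=720 via (D,hash)
  {CD}: card=200; try (D,hash)→880, (C,merge)→2120, (D,merge)→2280, (C,hash)→3280, (C,nl)→8040, (D,nl)→8200; best=880 via (D,hash)
  {BC}: card=200; try (B,nl_idx)→2200, (C,hash)→3800, (B,merge)→5000, (C,merge)→5100, (B,hash)→5800, (B,nl)→60200 …(+1); best=2200 via (B,nl_idx)
  {ACD}: card=800; try (A,hash)→2760, (A,merge)→3640, (C,merge)→3960, (C,hash)→4080, (A,nl)→24880, (C,nl)→32720; best=2760 via (A,hash)
  {BCD}: card=200; try (D,hash)→2880, (B,nl_idx)→2880, (D,merge)→4280, (B,merge)→5680, (B,hash)→6480, (D,nl)→10200 …(+1); best=2880 via (D,hash)
  {ABCD}: card=800; try (A,hash)→4760, (A,merge)→5640, (B,hash)→8960, (B,nl_idx)→10760, (B,merge)→14560, (A,nl)→26880 …(+1); best=4760 via (A,hash)

cost=4760; order=C,B,D,A; methods=nl_idx,hash,hash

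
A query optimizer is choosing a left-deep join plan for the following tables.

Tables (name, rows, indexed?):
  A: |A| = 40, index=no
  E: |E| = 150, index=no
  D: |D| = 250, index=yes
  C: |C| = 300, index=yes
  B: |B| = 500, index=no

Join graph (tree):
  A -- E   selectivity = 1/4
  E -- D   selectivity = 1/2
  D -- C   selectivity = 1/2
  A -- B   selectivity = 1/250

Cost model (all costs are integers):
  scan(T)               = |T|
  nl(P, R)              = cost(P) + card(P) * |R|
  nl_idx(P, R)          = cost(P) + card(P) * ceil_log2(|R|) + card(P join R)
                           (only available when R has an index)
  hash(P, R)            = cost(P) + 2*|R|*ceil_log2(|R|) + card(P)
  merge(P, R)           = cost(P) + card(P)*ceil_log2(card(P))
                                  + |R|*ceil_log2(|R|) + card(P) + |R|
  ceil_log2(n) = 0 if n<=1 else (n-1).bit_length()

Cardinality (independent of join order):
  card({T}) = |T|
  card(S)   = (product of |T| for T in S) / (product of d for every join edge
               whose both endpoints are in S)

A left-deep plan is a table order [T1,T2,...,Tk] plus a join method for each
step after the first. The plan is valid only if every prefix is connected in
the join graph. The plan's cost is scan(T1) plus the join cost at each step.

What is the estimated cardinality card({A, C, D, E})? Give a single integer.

Tables in S: A(40), C(300), D(250), E(150)
Edges inside S: A-E(d=4), E-D(d=2), D-C(d=2)
numerator = 40 * 300 * 250 * 150 = 450000000
denominator = 4 * 2 * 2 = 16
card(S) = 450000000 / 16 = 28125000

28125000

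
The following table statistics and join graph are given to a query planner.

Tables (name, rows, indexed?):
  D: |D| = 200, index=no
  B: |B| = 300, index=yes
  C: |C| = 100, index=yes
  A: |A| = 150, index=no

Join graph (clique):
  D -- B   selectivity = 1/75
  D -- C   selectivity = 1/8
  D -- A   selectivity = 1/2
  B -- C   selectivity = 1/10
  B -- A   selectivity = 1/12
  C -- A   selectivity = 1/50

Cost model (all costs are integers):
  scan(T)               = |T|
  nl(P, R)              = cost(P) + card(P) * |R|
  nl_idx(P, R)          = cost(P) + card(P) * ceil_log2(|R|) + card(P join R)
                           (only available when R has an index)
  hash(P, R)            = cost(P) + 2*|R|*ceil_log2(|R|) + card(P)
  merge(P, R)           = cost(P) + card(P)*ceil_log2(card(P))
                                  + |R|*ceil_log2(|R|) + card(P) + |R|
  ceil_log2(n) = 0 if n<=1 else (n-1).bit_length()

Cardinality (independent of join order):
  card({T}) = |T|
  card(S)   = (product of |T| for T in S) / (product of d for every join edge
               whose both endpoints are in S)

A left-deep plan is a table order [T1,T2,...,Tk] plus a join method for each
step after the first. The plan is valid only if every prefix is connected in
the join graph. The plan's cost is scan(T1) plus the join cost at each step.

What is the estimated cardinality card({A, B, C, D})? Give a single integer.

Tables in S: A(150), B(300), C(100), D(200)
Edges inside S: D-B(d=75), D-C(d=8), D-A(d=2), B-C(d=10), B-A(d=12), C-A(d=50)
numerator = 150 * 300 * 100 * 200 = 900000000
denominator = 75 * 8 * 2 * 10 * 12 * 50 = 7200000
card(S) = 900000000 / 7200000 = 125

125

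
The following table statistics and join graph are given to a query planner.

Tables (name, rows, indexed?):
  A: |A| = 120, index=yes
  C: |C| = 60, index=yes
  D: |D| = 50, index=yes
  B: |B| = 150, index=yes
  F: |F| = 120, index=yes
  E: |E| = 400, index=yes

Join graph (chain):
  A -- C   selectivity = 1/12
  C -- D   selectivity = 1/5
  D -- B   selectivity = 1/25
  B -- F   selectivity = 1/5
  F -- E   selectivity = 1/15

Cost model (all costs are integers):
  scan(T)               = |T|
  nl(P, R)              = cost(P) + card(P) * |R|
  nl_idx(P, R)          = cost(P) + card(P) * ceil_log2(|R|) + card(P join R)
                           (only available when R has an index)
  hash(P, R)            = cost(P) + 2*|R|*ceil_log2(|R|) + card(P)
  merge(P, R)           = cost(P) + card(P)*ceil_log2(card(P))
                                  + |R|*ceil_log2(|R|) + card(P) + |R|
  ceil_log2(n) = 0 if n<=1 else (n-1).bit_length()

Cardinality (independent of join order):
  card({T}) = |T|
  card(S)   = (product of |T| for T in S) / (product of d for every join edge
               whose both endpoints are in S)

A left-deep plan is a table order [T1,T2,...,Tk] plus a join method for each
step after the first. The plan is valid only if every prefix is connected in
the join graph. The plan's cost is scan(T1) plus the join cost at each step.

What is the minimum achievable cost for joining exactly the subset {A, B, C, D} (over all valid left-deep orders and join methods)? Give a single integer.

Selinger DP over subsets of {A,B,C,D}:
  {A}: scan cost=120, card=120
  {C}: scan cost=60, card=60
  {D}: scan cost=50, card=50
  {B}: scan cost=150, card=150
  {AC}: card=600; try (C,hash)→960, (A,nl_idx)→1080, (C,nl_idx)→1440, (A,merge)→1440, (C,merge)→1500, (A,hash)→1800 …(+2); best=960 via (C,hash)
  {CD}: card=600; try (D,hash)→720, (C,hash)→820, (C,merge)→820, (D,merge)→830, (C,nl_idx)→950, (D,nl_idx)→1020 …(+2); best=720 via (D,hash)
  {BD}: card=300; try (B,nl_idx)→750, (D,hash)→900, (D,nl_idx)→1350, (B,merge)→1750, (D,merge)→1850, (B,hash)→2500 …(+2); best=750 via (B,nl_idx)
  {ACD}: card=6000; try (D,hash)→2160, (A,hash)→3000, (D,merge)→7910, (A,merge)→8280, (D,nl_idx)→10560, (A,nl_idx)→10920 …(+2); best=2160 via (D,hash)
  {BCD}: card=3600; try (C,hash)→1770, (B,hash)→3720, (C,merge)→4170, (C,nl_idx)→6150, (B,merge)→8670, (B,nl_idx)→9120 …(+2); best=1770 via (C,hash)
  {ABCD}: card=36000; try (A,hash)→7050, (B,hash)→10560, (A,merge)→49530, (A,nl_idx)→62970, (B,nl_idx)→86160, (B,merge)→87510 …(+2); best=7050 via (A,hash)

7050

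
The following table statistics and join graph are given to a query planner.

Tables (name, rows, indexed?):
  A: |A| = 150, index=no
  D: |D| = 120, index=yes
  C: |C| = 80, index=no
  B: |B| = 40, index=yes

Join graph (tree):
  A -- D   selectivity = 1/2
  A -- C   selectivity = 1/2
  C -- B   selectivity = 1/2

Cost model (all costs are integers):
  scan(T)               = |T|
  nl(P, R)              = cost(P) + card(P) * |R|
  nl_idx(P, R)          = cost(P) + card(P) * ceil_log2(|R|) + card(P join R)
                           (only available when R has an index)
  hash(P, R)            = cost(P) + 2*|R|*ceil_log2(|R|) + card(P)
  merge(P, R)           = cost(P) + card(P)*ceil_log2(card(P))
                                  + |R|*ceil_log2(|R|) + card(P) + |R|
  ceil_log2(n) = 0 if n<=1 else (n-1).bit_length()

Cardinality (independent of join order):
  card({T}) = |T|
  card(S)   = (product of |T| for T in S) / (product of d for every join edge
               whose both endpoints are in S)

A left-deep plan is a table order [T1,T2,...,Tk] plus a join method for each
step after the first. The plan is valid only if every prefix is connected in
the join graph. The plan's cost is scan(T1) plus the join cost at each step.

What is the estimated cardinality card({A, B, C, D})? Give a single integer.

Tables in S: A(150), B(40), C(80), D(120)
Edges inside S: A-D(d=2), A-C(d=2), C-B(d=2)
numerator = 150 * 40 * 80 * 120 = 57600000
denominator = 2 * 2 * 2 = 8
card(S) = 57600000 / 8 = 7200000

7200000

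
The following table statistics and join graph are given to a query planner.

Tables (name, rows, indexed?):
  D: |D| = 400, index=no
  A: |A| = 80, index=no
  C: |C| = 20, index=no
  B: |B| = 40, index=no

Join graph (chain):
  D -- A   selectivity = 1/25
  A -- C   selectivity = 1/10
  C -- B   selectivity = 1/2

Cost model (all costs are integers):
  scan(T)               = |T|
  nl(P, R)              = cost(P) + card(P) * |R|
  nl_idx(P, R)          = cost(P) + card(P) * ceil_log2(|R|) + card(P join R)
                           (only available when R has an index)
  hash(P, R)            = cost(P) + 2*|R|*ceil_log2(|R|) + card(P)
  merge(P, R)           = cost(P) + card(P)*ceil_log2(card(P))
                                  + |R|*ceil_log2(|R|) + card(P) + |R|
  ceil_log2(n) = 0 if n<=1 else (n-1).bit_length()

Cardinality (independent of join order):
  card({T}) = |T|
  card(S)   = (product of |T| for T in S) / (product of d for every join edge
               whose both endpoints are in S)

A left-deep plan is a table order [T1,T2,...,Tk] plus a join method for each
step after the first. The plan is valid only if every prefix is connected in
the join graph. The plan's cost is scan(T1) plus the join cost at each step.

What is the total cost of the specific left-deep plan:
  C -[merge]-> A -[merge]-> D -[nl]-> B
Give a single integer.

108620

step 1: scan C: cost=20, card=20
step 2: join A via merge
    card(P join A) = 20*80/(10) = 160
    cost = 20 + 20*5 + 80*7 + 20 + 80 = 780
step 3: join D via merge
    card(P join D) = 160*400/(25) = 2560
    cost = 780 + 160*8 + 400*9 + 160 + 400 = 6220
step 4: join B via nl
    card(P join B) = 2560*40/(2) = 51200
    cost = 6220 + 2560*40 = 108620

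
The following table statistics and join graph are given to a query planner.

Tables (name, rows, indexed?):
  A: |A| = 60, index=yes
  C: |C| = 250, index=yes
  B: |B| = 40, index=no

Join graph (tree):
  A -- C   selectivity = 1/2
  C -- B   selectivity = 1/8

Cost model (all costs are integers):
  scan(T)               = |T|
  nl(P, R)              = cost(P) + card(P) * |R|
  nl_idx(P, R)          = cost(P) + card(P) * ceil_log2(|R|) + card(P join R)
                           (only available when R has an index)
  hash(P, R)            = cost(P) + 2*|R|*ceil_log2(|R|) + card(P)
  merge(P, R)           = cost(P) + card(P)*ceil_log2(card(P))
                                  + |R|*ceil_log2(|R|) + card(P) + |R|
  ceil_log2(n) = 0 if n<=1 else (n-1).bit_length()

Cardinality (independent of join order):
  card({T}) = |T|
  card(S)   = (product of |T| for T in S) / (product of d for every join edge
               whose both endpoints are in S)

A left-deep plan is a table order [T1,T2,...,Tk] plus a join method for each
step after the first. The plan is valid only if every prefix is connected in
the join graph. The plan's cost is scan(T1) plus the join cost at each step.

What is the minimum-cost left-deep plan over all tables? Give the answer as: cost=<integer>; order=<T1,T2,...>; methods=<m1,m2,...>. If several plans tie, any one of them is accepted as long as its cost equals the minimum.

Selinger DP (subsets sized 1..n):
  {A}: scan cost=60, card=60
  {C}: scan cost=250, card=250
  {B}: scan cost=40, card=40
  {AC}: card=7500; try (A,hash)→1220, (C,merge)→2730, (A,merge)→2920, (C,hash)→4120, (C,nl_idx)→8040, (A,nl_idx)→9250 …(+2); best=1220 via (A,hash)
  {BC}: card=1250; try (B,hash)→980, (C,nl_idx)→1610, (C,merge)→2570, (B,merge)→2780, (C,hash)→4080, (C,nl)→10040 …(+1); best=980 via (B,hash)
  {ABC}: card=37500; try (A,hash)→2950, (B,hash)→9200, (A,merge)→16400, (A,nl_idx)→45980, (A,nl)→75980, (B,merge)→106500 …(+1); best=2950 via (A,hash)

cost=2950; order=C,B,A; methods=hash,hash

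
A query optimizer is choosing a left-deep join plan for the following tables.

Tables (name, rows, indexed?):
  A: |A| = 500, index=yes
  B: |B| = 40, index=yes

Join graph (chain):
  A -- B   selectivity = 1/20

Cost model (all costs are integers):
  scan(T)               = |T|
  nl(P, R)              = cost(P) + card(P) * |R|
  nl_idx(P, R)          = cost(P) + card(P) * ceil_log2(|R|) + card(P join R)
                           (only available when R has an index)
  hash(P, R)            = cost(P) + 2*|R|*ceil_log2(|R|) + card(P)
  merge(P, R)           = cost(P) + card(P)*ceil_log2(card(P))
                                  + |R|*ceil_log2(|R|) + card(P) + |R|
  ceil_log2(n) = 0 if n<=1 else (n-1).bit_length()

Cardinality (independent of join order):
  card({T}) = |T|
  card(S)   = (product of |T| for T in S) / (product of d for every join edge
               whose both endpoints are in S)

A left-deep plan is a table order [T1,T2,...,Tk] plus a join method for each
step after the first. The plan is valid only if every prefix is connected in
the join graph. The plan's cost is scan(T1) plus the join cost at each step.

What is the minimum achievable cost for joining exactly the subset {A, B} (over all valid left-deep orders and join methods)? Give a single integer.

1400

Selinger DP over subsets of {A,B}:
  {A}: scan cost=500, card=500
  {B}: scan cost=40, card=40
  {AB}: card=1000; try (A,nl_idx)→1400, (B,hash)→1480, (B,nl_idx)→4500, (A,merge)→5320, (B,merge)→5780, (A,hash)→9080 …(+2); best=1400 via (A,nl_idx)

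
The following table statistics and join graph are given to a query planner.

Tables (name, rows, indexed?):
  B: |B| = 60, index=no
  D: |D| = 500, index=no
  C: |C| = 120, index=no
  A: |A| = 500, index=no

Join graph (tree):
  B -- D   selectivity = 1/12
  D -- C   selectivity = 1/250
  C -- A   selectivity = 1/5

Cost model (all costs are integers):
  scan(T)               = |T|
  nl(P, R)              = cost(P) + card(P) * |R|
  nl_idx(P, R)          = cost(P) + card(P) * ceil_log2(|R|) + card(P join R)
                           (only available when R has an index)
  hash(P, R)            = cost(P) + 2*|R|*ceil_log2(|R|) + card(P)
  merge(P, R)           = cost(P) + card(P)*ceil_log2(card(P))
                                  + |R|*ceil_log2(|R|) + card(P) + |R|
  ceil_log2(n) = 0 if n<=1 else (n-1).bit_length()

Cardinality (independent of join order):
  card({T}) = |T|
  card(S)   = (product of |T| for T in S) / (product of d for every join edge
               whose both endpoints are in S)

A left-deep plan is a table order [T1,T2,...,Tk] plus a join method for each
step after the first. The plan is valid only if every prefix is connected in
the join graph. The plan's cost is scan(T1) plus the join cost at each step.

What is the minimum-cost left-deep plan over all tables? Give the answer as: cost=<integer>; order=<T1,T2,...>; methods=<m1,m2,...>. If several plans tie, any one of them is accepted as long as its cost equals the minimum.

cost=13840; order=D,C,B,A; methods=hash,hash,hash

Selinger DP (subsets sized 1..n):
  {B}: scan cost=60, card=60
  {D}: scan cost=500, card=500
  {C}: scan cost=120, card=120
  {A}: scan cost=500, card=500
  {BD}: card=2500; try (B,hash)→1720, (D,merge)→5480, (B,merge)→5920, (D,hash)→9120, (D,nl)→30060, (B,nl)→30500; best=1720 via (B,hash)
  {CD}: card=240; try (C,hash)→2680, (D,merge)→6080, (C,merge)→6460, (D,hash)→9240, (D,nl)→60120, (C,nl)→60500; best=2680 via (C,hash)
  {AC}: card=12000; try (C,hash)→2680, (A,merge)→6080, (C,merge)→6460, (A,hash)→9240, (A,nl)→60120, (C,nl)→60500; best=2680 via (C,hash)
  {BCD}: card=1200; try (B,hash)→3640, (B,merge)→5260, (C,hash)→5900, (B,nl)→17080, (C,merge)→35180, (C,nl)→301720; best=3640 via (B,hash)
  {ACD}: card=24000; try (A,merge)→9840, (A,hash)→11920, (D,hash)→23680, (A,nl)→122680, (D,merge)→187680, (D,nl)→6002680; best=9840 via (A,merge)
  {ABCD}: card=120000; try (A,hash)→13840, (A,merge)→23040, (B,hash)→34560, (B,merge)→394260, (A,nl)→603640, (B,nl)→1449840; best=13840 via (A,hash)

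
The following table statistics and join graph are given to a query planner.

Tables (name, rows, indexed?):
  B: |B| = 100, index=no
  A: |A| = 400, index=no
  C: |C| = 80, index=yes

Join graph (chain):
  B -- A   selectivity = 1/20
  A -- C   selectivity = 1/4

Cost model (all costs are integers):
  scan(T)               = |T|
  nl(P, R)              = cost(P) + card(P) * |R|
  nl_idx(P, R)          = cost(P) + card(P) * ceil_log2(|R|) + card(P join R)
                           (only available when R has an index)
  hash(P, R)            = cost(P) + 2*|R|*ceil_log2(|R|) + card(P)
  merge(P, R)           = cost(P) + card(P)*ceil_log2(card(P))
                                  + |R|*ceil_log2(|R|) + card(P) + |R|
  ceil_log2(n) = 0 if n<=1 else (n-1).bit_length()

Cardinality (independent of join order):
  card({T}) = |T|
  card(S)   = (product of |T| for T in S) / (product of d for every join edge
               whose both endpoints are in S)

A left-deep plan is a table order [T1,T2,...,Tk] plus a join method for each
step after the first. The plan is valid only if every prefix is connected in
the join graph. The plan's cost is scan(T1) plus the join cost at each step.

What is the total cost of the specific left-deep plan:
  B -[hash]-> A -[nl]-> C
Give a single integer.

167400

step 1: scan B: cost=100, card=100
step 2: join A via hash
    card(P join A) = 100*400/(20) = 2000
    cost = 100 + 2*400*9 + 100 = 7400
step 3: join C via nl
    card(P join C) = 2000*80/(4) = 40000
    cost = 7400 + 2000*80 = 167400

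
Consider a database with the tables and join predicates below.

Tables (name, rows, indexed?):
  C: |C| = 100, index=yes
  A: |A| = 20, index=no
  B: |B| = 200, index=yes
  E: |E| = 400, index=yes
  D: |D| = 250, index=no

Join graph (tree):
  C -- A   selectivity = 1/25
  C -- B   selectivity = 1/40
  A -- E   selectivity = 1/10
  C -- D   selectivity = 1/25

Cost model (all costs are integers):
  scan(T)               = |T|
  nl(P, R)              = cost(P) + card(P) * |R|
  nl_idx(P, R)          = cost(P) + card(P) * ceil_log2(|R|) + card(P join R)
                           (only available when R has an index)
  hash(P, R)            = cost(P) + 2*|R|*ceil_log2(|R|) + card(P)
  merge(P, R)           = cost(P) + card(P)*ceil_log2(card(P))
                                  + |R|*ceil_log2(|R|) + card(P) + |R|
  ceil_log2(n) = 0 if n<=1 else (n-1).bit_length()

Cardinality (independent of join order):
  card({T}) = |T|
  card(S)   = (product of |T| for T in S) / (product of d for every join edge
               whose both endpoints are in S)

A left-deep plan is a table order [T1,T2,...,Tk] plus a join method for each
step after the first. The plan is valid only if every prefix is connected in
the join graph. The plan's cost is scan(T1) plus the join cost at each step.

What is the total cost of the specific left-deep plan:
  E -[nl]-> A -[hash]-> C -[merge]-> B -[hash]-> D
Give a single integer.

74000

step 1: scan E: cost=400, card=400
step 2: join A via nl
    card(P join A) = 400*20/(10) = 800
    cost = 400 + 400*20 = 8400
step 3: join C via hash
    card(P join C) = 800*100/(25) = 3200
    cost = 8400 + 2*100*7 + 800 = 10600
step 4: join B via merge
    card(P join B) = 3200*200/(40) = 16000
    cost = 10600 + 3200*12 + 200*8 + 3200 + 200 = 54000
step 5: join D via hash
    card(P join D) = 16000*250/(25) = 160000
    cost = 54000 + 2*250*8 + 16000 = 74000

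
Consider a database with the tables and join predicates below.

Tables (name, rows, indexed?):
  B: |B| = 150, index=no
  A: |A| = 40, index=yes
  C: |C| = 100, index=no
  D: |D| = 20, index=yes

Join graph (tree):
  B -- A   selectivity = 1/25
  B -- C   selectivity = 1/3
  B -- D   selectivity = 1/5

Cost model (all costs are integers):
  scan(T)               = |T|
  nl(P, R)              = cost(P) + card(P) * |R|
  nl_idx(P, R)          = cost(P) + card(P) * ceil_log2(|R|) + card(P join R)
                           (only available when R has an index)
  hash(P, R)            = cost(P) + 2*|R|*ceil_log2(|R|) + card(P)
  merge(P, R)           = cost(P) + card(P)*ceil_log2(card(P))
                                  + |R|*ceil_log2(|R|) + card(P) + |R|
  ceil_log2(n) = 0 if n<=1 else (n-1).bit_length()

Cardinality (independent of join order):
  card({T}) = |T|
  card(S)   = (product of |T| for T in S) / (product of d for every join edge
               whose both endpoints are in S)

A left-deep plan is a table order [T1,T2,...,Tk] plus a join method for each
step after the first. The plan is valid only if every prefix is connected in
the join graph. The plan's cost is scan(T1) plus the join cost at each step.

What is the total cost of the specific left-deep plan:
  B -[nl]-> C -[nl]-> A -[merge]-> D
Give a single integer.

327270

step 1: scan B: cost=150, card=150
step 2: join C via nl
    card(P join C) = 150*100/(3) = 5000
    cost = 150 + 150*100 = 15150
step 3: join A via nl
    card(P join A) = 5000*40/(25) = 8000
    cost = 15150 + 5000*40 = 215150
step 4: join D via merge
    card(P join D) = 8000*20/(5) = 32000
    cost = 215150 + 8000*13 + 20*5 + 8000 + 20 = 327270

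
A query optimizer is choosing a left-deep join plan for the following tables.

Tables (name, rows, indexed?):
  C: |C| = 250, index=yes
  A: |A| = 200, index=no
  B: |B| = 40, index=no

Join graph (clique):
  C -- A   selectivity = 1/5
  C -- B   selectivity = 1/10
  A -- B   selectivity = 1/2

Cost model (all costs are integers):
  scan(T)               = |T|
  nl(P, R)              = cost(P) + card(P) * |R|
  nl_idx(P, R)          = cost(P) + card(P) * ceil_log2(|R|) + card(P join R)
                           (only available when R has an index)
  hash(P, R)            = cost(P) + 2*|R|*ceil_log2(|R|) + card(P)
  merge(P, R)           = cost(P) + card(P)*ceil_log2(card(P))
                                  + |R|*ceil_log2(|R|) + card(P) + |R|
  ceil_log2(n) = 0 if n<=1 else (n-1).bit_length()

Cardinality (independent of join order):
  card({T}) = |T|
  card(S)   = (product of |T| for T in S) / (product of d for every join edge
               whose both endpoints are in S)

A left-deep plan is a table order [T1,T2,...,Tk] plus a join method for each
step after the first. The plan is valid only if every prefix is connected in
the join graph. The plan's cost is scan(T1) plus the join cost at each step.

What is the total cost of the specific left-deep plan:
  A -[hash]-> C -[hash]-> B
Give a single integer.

14880

step 1: scan A: cost=200, card=200
step 2: join C via hash
    card(P join C) = 200*250/(5) = 10000
    cost = 200 + 2*250*8 + 200 = 4400
step 3: join B via hash
    card(P join B) = 10000*40/(10*2) = 20000
    cost = 4400 + 2*40*6 + 10000 = 14880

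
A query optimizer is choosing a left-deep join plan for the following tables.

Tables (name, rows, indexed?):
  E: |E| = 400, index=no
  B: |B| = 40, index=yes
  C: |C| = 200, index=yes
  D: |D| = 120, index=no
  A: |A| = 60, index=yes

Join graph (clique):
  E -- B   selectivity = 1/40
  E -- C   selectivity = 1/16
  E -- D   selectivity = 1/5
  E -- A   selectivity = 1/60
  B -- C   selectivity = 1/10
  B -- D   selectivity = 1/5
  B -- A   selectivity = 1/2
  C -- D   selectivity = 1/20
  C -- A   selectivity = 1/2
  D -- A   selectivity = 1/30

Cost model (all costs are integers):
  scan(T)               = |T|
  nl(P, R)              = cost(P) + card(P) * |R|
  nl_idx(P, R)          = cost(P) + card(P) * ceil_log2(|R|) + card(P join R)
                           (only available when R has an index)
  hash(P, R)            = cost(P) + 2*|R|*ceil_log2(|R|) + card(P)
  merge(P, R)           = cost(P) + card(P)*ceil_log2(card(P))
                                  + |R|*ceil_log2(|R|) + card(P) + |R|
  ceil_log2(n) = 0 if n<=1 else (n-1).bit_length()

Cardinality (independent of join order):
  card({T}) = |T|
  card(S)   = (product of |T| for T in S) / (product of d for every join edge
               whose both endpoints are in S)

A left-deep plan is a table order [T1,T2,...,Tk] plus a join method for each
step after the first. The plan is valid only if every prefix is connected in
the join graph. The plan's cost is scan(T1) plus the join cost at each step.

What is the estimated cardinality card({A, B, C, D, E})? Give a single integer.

1

Tables in S: A(60), B(40), C(200), D(120), E(400)
Edges inside S: E-B(d=40), E-C(d=16), E-D(d=5), E-A(d=60), B-C(d=10), B-D(d=5), B-A(d=2), C-D(d=20), C-A(d=2), D-A(d=30)
numerator = 60 * 40 * 200 * 120 * 400 = 23040000000
denominator = 40 * 16 * 5 * 60 * 10 * 5 * 2 * 20 * 2 * 30 = 23040000000
card(S) = 23040000000 / 23040000000 = 1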